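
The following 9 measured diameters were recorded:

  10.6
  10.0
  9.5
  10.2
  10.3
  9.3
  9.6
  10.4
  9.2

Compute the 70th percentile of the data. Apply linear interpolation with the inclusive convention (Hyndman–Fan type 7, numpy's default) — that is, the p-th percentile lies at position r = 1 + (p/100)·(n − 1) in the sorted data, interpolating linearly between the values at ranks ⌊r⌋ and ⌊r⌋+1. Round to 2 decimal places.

10.26

Sorted: 9.2, 9.3, 9.5, 9.6, 10.0, 10.2, 10.3, 10.4, 10.6.
n = 9.
r = 1 + (70/100)·(9 − 1) = 1 + 5.6 = 6.6.
Rank 6 is 10.2 and rank 7 is 10.3.
Interpolate: 10.2 + 0.6·(10.3 − 10.2) = 10.2 + 0.6·0.1 = 10.26.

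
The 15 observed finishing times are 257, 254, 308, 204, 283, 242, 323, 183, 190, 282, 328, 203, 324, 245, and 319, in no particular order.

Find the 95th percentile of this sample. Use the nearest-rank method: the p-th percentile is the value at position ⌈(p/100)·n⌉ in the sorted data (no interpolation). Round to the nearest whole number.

328

Sorted: 183, 190, 203, 204, 242, 245, 254, 257, 282, 283, 308, 319, 323, 324, 328.
n = 15.
Position = ⌈95/100 · 15⌉ = ⌈14.25⌉ = 15.
The value at rank 15 is 328.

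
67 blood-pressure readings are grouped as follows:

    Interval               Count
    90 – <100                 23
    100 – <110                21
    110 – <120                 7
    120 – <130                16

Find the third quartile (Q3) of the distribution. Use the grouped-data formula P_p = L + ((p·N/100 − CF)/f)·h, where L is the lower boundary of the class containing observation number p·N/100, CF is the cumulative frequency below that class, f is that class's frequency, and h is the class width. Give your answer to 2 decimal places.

N = 67; target position k = 75/100 · 67 = 50.25.
Cumulative frequencies: 23, 44, 51, 67.
Observation 50.25 falls in the class 110 – <120.
L = 110, CF = 44, f = 7, h = 10.
P75 = 110 + ((50.25 − 44)/7)·10 = 110 + 8.92857 = 118.929.

118.93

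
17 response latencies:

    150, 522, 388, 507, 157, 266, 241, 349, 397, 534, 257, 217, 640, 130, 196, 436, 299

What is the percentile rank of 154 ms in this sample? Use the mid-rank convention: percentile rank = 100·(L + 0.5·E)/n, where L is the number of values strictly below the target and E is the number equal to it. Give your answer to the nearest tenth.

11.8

Sorted: 130, 150, 157, 196, 217, 241, 257, 266, 299, 349, 388, 397, 436, 507, 522, 534, 640.
Count below 154: L = 2; count equal: E = 0; n = 17.
Percentile rank = 100·(2 + 0.5·0)/17 = 100·2/17 = 11.76.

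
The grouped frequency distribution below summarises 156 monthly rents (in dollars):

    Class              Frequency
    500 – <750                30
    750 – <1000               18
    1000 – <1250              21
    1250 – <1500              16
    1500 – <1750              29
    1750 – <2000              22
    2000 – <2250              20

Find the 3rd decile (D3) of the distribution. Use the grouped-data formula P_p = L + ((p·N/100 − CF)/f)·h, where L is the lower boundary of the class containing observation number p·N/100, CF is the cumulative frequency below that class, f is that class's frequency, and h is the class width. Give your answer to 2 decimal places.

N = 156; target position k = 30/100 · 156 = 46.8.
Cumulative frequencies: 30, 48, 69, 85, 114, 136, 156.
Observation 46.8 falls in the class 750 – <1000.
L = 750, CF = 30, f = 18, h = 250.
P30 = 750 + ((46.8 − 30)/18)·250 = 750 + 233.333 = 983.333.

983.33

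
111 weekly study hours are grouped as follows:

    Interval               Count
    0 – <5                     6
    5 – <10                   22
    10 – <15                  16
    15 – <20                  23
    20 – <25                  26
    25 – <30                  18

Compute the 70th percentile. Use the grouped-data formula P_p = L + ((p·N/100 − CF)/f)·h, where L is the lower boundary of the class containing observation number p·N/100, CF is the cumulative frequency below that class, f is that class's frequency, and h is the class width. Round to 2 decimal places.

22.06

N = 111; target position k = 70/100 · 111 = 77.7.
Cumulative frequencies: 6, 28, 44, 67, 93, 111.
Observation 77.7 falls in the class 20 – <25.
L = 20, CF = 67, f = 26, h = 5.
P70 = 20 + ((77.7 − 67)/26)·5 = 20 + 2.05769 = 22.0577.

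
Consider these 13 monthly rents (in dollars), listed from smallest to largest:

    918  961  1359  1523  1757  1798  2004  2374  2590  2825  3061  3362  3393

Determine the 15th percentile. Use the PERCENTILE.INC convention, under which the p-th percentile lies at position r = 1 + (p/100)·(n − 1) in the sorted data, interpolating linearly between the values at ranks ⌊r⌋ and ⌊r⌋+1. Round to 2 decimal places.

n = 13.
r = 1 + (15/100)·(13 − 1) = 1 + 1.8 = 2.8.
Rank 2 is 961 and rank 3 is 1359.
Interpolate: 961 + 0.8·(1359 − 961) = 961 + 0.8·398 = 1279.4.

1279.40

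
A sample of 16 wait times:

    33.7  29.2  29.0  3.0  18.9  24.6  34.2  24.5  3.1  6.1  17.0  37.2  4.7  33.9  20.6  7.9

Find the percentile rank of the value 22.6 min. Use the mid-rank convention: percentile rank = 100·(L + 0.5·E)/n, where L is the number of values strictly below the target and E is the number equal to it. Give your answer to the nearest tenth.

Sorted: 3.0, 3.1, 4.7, 6.1, 7.9, 17.0, 18.9, 20.6, 24.5, 24.6, 29.0, 29.2, 33.7, 33.9, 34.2, 37.2.
Count below 22.6: L = 8; count equal: E = 0; n = 16.
Percentile rank = 100·(8 + 0.5·0)/16 = 100·8/16 = 50.

50.0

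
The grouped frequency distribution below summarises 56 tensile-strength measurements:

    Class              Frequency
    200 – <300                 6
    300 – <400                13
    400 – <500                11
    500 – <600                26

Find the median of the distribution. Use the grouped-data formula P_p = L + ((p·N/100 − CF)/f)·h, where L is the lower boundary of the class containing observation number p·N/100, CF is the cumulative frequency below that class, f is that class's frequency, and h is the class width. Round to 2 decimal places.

481.82

N = 56; target position k = 50/100 · 56 = 28.
Cumulative frequencies: 6, 19, 30, 56.
Observation 28 falls in the class 400 – <500.
L = 400, CF = 19, f = 11, h = 100.
P50 = 400 + ((28 − 19)/11)·100 = 400 + 81.8182 = 481.818.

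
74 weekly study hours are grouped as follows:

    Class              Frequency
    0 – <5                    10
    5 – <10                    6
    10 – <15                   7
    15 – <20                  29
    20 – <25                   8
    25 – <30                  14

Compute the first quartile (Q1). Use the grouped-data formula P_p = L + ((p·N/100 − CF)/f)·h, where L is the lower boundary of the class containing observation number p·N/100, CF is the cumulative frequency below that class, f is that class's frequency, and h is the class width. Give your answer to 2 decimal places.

N = 74; target position k = 25/100 · 74 = 18.5.
Cumulative frequencies: 10, 16, 23, 52, 60, 74.
Observation 18.5 falls in the class 10 – <15.
L = 10, CF = 16, f = 7, h = 5.
P25 = 10 + ((18.5 − 16)/7)·5 = 10 + 1.78571 = 11.7857.

11.79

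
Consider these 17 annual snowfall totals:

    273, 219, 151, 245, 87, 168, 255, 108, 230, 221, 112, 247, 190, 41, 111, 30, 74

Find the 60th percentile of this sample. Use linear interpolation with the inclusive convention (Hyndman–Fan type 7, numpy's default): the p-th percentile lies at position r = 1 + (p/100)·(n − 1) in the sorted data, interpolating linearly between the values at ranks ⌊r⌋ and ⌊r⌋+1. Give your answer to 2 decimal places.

Sorted: 30, 41, 74, 87, 108, 111, 112, 151, 168, 190, 219, 221, 230, 245, 247, 255, 273.
n = 17.
r = 1 + (60/100)·(17 − 1) = 1 + 9.6 = 10.6.
Rank 10 is 190 and rank 11 is 219.
Interpolate: 190 + 0.6·(219 − 190) = 190 + 0.6·29 = 207.4.

207.40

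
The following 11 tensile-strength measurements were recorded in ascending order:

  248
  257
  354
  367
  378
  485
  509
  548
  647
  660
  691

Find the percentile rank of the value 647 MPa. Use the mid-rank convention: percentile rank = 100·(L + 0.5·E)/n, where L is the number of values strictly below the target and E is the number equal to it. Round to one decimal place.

Count below 647: L = 8; count equal: E = 1; n = 11.
Percentile rank = 100·(8 + 0.5·1)/11 = 100·8.5/11 = 77.27.

77.3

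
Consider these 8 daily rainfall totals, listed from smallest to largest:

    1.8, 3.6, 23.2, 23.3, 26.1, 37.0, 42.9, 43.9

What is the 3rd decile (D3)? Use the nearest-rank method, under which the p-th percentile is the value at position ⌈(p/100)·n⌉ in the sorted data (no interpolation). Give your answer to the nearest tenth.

n = 8.
Position = ⌈30/100 · 8⌉ = ⌈2.4⌉ = 3.
The value at rank 3 is 23.2.

23.2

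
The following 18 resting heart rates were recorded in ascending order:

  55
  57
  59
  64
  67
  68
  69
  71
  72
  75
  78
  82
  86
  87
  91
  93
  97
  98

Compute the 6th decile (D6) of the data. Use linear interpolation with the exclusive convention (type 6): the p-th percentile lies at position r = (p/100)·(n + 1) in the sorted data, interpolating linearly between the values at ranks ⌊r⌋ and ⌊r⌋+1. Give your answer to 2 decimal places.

79.60

n = 18.
r = (60/100)·(18 + 1) = 11.4.
Rank 11 is 78 and rank 12 is 82.
Interpolate: 78 + 0.4·(82 − 78) = 78 + 0.4·4 = 79.6.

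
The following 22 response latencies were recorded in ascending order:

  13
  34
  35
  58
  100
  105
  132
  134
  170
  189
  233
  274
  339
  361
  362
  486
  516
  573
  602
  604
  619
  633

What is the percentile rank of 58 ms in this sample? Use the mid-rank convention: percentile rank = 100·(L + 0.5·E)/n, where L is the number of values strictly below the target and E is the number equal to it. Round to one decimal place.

Count below 58: L = 3; count equal: E = 1; n = 22.
Percentile rank = 100·(3 + 0.5·1)/22 = 100·3.5/22 = 15.91.

15.9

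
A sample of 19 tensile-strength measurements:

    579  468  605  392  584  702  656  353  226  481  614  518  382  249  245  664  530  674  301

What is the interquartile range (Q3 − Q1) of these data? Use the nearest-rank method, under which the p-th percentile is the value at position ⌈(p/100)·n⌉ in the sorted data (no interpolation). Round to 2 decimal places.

261.00

Sorted: 226, 245, 249, 301, 353, 382, 392, 468, 481, 518, 530, 579, 584, 605, 614, 656, 664, 674, 702.
n = 19.
P25: rank ⌈25/100·19⌉ = 5 → 353.
P75: rank ⌈75/100·19⌉ = 15 → 614.
Difference: 614 − 353 = 261.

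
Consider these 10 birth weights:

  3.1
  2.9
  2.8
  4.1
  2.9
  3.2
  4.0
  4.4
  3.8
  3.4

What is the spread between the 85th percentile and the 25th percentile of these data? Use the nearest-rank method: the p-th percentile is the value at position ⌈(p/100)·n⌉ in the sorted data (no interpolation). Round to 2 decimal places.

Sorted: 2.8, 2.9, 2.9, 3.1, 3.2, 3.4, 3.8, 4.0, 4.1, 4.4.
n = 10.
P25: rank ⌈25/100·10⌉ = 3 → 2.9.
P85: rank ⌈85/100·10⌉ = 9 → 4.1.
Difference: 4.1 − 2.9 = 1.2.

1.20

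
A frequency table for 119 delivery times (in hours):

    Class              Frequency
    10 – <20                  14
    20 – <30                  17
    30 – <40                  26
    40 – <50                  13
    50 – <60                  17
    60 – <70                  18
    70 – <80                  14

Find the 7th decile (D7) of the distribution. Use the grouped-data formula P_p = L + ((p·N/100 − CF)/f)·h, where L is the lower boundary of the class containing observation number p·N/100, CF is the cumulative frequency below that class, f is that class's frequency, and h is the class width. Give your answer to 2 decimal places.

57.82

N = 119; target position k = 70/100 · 119 = 83.3.
Cumulative frequencies: 14, 31, 57, 70, 87, 105, 119.
Observation 83.3 falls in the class 50 – <60.
L = 50, CF = 70, f = 17, h = 10.
P70 = 50 + ((83.3 − 70)/17)·10 = 50 + 7.82353 = 57.8235.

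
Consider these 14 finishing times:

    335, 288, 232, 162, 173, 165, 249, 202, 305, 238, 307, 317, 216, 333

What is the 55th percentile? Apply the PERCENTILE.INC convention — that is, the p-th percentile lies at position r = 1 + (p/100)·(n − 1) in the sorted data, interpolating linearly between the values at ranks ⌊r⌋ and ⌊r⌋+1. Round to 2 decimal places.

254.85

Sorted: 162, 165, 173, 202, 216, 232, 238, 249, 288, 305, 307, 317, 333, 335.
n = 14.
r = 1 + (55/100)·(14 − 1) = 1 + 7.15 = 8.15.
Rank 8 is 249 and rank 9 is 288.
Interpolate: 249 + 0.15·(288 − 249) = 249 + 0.15·39 = 254.85.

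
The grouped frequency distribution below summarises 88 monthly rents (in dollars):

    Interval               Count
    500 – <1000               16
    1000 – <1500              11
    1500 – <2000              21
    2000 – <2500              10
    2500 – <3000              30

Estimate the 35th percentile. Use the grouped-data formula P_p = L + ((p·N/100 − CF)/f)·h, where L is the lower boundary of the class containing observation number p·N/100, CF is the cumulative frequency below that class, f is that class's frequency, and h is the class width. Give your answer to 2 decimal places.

N = 88; target position k = 35/100 · 88 = 30.8.
Cumulative frequencies: 16, 27, 48, 58, 88.
Observation 30.8 falls in the class 1500 – <2000.
L = 1500, CF = 27, f = 21, h = 500.
P35 = 1500 + ((30.8 − 27)/21)·500 = 1500 + 90.4762 = 1590.48.

1590.48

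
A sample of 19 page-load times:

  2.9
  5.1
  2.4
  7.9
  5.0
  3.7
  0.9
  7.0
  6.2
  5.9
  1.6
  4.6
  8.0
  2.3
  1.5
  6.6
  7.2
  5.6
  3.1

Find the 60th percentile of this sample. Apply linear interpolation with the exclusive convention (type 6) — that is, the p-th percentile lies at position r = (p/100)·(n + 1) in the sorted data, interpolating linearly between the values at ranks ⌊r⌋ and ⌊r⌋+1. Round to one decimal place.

Sorted: 0.9, 1.5, 1.6, 2.3, 2.4, 2.9, 3.1, 3.7, 4.6, 5.0, 5.1, 5.6, 5.9, 6.2, 6.6, 7.0, 7.2, 7.9, 8.0.
n = 19.
r = (60/100)·(19 + 1) = 12.
r is an integer, so P60 is the value at rank 12: 5.6.

5.6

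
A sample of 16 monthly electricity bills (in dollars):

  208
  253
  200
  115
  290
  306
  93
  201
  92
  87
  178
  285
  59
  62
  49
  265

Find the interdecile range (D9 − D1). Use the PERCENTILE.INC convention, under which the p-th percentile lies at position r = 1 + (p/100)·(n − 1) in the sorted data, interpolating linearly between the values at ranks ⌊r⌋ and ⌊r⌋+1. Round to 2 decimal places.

Sorted: 49, 59, 62, 87, 92, 93, 115, 178, 200, 201, 208, 253, 265, 285, 290, 306.
n = 16.
P10: r = 2.5; ranks 2–3 are 59, 62; interpolating gives 60.5.
P90: r = 14.5; ranks 14–15 are 285, 290; interpolating gives 287.5.
Difference: 287.5 − 60.5 = 227.

227.00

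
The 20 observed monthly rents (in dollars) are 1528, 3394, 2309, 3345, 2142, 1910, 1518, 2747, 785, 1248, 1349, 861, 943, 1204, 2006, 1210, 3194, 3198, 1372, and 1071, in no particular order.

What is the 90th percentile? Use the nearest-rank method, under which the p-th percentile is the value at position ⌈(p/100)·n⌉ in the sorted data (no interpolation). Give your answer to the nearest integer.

3198

Sorted: 785, 861, 943, 1071, 1204, 1210, 1248, 1349, 1372, 1518, 1528, 1910, 2006, 2142, 2309, 2747, 3194, 3198, 3345, 3394.
n = 20.
Position = ⌈90/100 · 20⌉ = ⌈18⌉ = 18.
The value at rank 18 is 3198.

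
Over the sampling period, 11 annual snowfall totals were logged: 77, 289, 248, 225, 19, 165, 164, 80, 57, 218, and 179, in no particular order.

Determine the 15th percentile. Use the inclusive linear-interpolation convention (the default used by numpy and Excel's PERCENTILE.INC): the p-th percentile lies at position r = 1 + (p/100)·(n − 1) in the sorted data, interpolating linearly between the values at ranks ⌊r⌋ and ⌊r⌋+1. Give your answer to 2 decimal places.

67.00

Sorted: 19, 57, 77, 80, 164, 165, 179, 218, 225, 248, 289.
n = 11.
r = 1 + (15/100)·(11 − 1) = 1 + 1.5 = 2.5.
Rank 2 is 57 and rank 3 is 77.
Interpolate: 57 + 0.5·(77 − 57) = 57 + 0.5·20 = 67.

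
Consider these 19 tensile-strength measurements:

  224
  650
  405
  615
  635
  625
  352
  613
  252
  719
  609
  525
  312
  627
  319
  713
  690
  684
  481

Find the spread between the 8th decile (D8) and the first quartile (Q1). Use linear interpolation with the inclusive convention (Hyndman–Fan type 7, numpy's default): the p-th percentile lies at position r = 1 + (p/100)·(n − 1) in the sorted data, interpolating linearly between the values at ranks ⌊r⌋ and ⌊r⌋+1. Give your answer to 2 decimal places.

285.10

Sorted: 224, 252, 312, 319, 352, 405, 481, 525, 609, 613, 615, 625, 627, 635, 650, 684, 690, 713, 719.
n = 19.
P25: r = 5.5; ranks 5–6 are 352, 405; interpolating gives 378.5.
P80: r = 15.4; ranks 15–16 are 650, 684; interpolating gives 663.6.
Difference: 663.6 − 378.5 = 285.1.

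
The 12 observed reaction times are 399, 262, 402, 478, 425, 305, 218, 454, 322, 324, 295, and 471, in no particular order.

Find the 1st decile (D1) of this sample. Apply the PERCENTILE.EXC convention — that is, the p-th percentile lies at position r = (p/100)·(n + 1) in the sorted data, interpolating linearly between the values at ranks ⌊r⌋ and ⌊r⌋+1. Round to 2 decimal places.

231.20

Sorted: 218, 262, 295, 305, 322, 324, 399, 402, 425, 454, 471, 478.
n = 12.
r = (10/100)·(12 + 1) = 1.3.
Rank 1 is 218 and rank 2 is 262.
Interpolate: 218 + 0.3·(262 − 218) = 218 + 0.3·44 = 231.2.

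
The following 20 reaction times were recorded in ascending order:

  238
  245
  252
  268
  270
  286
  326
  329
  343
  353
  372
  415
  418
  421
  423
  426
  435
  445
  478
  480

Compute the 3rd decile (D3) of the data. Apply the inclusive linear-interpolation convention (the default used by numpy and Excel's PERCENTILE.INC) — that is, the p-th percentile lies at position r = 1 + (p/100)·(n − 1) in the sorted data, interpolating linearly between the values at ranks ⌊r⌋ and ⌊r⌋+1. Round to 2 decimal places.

n = 20.
r = 1 + (30/100)·(20 − 1) = 1 + 5.7 = 6.7.
Rank 6 is 286 and rank 7 is 326.
Interpolate: 286 + 0.7·(326 − 286) = 286 + 0.7·40 = 314.

314.00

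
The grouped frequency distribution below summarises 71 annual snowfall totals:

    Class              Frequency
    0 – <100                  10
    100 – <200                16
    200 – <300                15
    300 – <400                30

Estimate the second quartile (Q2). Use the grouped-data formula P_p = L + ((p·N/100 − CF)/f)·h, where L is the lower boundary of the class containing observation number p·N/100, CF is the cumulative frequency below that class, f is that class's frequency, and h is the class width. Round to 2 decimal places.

N = 71; target position k = 50/100 · 71 = 35.5.
Cumulative frequencies: 10, 26, 41, 71.
Observation 35.5 falls in the class 200 – <300.
L = 200, CF = 26, f = 15, h = 100.
P50 = 200 + ((35.5 − 26)/15)·100 = 200 + 63.3333 = 263.333.

263.33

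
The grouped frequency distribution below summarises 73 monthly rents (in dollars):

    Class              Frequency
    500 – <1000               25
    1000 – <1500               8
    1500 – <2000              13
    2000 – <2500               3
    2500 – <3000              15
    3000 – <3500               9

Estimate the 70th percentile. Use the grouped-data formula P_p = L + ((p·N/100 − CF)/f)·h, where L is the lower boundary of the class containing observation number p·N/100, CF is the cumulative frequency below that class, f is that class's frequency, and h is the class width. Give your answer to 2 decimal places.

2570.00

N = 73; target position k = 70/100 · 73 = 51.1.
Cumulative frequencies: 25, 33, 46, 49, 64, 73.
Observation 51.1 falls in the class 2500 – <3000.
L = 2500, CF = 49, f = 15, h = 500.
P70 = 2500 + ((51.1 − 49)/15)·500 = 2500 + 70 = 2570.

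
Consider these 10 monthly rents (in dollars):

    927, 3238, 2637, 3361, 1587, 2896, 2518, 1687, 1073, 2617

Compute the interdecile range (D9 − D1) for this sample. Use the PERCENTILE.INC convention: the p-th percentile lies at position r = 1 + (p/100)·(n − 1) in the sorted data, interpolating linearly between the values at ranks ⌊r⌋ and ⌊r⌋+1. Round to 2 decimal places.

2191.90

Sorted: 927, 1073, 1587, 1687, 2518, 2617, 2637, 2896, 3238, 3361.
n = 10.
P10: r = 1.9; ranks 1–2 are 927, 1073; interpolating gives 1058.4.
P90: r = 9.1; ranks 9–10 are 3238, 3361; interpolating gives 3250.3.
Difference: 3250.3 − 1058.4 = 2191.9.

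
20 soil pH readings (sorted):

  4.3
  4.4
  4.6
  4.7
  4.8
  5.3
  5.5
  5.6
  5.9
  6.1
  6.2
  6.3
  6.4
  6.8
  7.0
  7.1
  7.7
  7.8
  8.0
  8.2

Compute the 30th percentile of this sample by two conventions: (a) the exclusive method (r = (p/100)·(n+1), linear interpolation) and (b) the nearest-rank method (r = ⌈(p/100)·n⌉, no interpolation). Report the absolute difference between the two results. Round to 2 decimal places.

n = 20.
(a) r = 6.3; between ranks 6 (5.3) and 7 (5.5): 5.36.
(b) the nearest-rank method: rank 6 → 5.3.
|5.36 − 5.3| = 0.06.

0.06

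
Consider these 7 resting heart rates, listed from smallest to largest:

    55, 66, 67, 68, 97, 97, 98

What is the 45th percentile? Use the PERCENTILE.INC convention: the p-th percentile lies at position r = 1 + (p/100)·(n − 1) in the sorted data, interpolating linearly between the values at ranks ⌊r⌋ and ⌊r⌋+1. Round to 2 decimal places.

n = 7.
r = 1 + (45/100)·(7 − 1) = 1 + 2.7 = 3.7.
Rank 3 is 67 and rank 4 is 68.
Interpolate: 67 + 0.7·(68 − 67) = 67 + 0.7·1 = 67.7.

67.70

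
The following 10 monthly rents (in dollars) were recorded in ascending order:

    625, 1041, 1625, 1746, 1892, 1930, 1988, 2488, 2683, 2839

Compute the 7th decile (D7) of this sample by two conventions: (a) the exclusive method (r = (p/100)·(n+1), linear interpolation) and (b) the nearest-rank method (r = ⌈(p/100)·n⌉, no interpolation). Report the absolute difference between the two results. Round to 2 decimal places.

350.00

n = 10.
(a) r = 7.7; between ranks 7 (1988) and 8 (2488): 2338.
(b) the nearest-rank method: rank 7 → 1988.
|2338 − 1988| = 350.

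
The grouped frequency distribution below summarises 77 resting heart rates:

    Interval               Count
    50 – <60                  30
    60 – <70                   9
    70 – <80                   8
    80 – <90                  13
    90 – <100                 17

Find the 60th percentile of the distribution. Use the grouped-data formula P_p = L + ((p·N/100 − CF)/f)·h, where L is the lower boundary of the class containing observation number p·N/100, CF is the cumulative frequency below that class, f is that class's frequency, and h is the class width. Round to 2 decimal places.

N = 77; target position k = 60/100 · 77 = 46.2.
Cumulative frequencies: 30, 39, 47, 60, 77.
Observation 46.2 falls in the class 70 – <80.
L = 70, CF = 39, f = 8, h = 10.
P60 = 70 + ((46.2 − 39)/8)·10 = 70 + 9 = 79.

79.00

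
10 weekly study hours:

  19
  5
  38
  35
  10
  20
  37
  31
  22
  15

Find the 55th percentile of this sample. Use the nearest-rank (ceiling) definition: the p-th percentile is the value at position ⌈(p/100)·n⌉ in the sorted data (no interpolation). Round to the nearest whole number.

22

Sorted: 5, 10, 15, 19, 20, 22, 31, 35, 37, 38.
n = 10.
Position = ⌈55/100 · 10⌉ = ⌈5.5⌉ = 6.
The value at rank 6 is 22.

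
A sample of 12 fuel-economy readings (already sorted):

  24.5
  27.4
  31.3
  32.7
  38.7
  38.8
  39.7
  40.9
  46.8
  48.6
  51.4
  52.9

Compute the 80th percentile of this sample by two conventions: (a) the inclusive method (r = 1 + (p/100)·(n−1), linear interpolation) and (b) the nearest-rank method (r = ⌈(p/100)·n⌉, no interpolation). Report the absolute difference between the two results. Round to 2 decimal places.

0.36

n = 12.
(a) r = 9.8; between ranks 9 (46.8) and 10 (48.6): 48.24.
(b) the nearest-rank method: rank 10 → 48.6.
|48.24 − 48.6| = 0.36.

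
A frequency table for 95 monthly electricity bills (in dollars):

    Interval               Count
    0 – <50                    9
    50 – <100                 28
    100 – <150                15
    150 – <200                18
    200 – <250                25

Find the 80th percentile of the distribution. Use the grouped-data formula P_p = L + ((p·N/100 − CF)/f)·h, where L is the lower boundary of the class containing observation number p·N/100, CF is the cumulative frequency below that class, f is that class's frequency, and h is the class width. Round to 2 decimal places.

N = 95; target position k = 80/100 · 95 = 76.
Cumulative frequencies: 9, 37, 52, 70, 95.
Observation 76 falls in the class 200 – <250.
L = 200, CF = 70, f = 25, h = 50.
P80 = 200 + ((76 − 70)/25)·50 = 200 + 12 = 212.

212.00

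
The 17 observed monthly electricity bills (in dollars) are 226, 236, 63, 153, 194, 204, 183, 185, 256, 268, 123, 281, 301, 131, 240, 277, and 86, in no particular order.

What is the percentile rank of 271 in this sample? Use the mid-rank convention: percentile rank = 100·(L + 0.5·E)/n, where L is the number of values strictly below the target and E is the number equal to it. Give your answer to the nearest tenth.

82.4

Sorted: 63, 86, 123, 131, 153, 183, 185, 194, 204, 226, 236, 240, 256, 268, 277, 281, 301.
Count below 271: L = 14; count equal: E = 0; n = 17.
Percentile rank = 100·(14 + 0.5·0)/17 = 100·14/17 = 82.35.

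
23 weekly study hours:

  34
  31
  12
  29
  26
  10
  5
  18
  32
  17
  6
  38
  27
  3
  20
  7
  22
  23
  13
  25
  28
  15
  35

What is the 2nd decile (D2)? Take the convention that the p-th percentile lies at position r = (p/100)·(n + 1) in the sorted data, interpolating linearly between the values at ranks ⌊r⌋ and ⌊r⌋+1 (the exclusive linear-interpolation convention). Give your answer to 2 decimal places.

Sorted: 3, 5, 6, 7, 10, 12, 13, 15, 17, 18, 20, 22, 23, 25, 26, 27, 28, 29, 31, 32, 34, 35, 38.
n = 23.
r = (20/100)·(23 + 1) = 4.8.
Rank 4 is 7 and rank 5 is 10.
Interpolate: 7 + 0.8·(10 − 7) = 7 + 0.8·3 = 9.4.

9.40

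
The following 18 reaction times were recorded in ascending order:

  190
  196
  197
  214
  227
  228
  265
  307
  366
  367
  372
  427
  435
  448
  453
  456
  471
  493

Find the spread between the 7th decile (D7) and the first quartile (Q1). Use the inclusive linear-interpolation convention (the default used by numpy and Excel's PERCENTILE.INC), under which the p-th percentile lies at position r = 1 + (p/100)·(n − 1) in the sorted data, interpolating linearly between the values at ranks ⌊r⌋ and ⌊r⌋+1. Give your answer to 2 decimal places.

206.95

n = 18.
P25: r = 5.25; ranks 5–6 are 227, 228; interpolating gives 227.25.
P70: r = 12.9; ranks 12–13 are 427, 435; interpolating gives 434.2.
Difference: 434.2 − 227.25 = 206.95.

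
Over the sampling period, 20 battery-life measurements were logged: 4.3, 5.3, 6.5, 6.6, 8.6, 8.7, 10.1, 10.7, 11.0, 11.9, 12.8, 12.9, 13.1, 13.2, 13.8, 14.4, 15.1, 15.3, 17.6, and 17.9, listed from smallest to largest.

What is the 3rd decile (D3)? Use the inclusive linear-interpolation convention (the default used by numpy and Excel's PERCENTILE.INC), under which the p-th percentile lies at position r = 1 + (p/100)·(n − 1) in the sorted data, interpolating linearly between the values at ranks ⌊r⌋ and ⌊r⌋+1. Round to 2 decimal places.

n = 20.
r = 1 + (30/100)·(20 − 1) = 1 + 5.7 = 6.7.
Rank 6 is 8.7 and rank 7 is 10.1.
Interpolate: 8.7 + 0.7·(10.1 − 8.7) = 8.7 + 0.7·1.4 = 9.68.

9.68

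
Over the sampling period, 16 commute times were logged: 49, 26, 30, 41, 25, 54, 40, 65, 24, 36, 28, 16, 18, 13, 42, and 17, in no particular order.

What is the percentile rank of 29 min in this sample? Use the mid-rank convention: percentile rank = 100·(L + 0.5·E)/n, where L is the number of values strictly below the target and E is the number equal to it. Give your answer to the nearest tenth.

50.0

Sorted: 13, 16, 17, 18, 24, 25, 26, 28, 30, 36, 40, 41, 42, 49, 54, 65.
Count below 29: L = 8; count equal: E = 0; n = 16.
Percentile rank = 100·(8 + 0.5·0)/16 = 100·8/16 = 50.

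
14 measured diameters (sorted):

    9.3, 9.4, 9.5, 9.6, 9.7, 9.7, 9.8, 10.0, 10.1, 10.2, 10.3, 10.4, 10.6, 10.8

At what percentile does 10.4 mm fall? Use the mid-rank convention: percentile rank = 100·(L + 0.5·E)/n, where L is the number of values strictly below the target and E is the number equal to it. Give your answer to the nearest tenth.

Count below 10.4: L = 11; count equal: E = 1; n = 14.
Percentile rank = 100·(11 + 0.5·1)/14 = 100·11.5/14 = 82.14.

82.1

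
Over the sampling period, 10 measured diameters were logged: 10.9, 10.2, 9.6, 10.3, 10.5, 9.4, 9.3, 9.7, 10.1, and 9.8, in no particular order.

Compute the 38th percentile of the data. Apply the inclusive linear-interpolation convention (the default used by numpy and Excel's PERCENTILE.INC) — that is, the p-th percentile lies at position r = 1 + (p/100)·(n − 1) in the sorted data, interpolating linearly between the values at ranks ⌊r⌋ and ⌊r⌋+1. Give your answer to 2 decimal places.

9.74

Sorted: 9.3, 9.4, 9.6, 9.7, 9.8, 10.1, 10.2, 10.3, 10.5, 10.9.
n = 10.
r = 1 + (38/100)·(10 − 1) = 1 + 3.42 = 4.42.
Rank 4 is 9.7 and rank 5 is 9.8.
Interpolate: 9.7 + 0.42·(9.8 − 9.7) = 9.7 + 0.42·0.1 = 9.742.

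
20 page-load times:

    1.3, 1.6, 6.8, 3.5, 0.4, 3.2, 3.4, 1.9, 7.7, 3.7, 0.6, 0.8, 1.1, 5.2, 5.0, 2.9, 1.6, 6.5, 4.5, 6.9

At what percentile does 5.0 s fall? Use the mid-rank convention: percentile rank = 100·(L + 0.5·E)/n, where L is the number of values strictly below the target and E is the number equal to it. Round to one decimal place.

72.5

Sorted: 0.4, 0.6, 0.8, 1.1, 1.3, 1.6, 1.6, 1.9, 2.9, 3.2, 3.4, 3.5, 3.7, 4.5, 5.0, 5.2, 6.5, 6.8, 6.9, 7.7.
Count below 5.0: L = 14; count equal: E = 1; n = 20.
Percentile rank = 100·(14 + 0.5·1)/20 = 100·14.5/20 = 72.5.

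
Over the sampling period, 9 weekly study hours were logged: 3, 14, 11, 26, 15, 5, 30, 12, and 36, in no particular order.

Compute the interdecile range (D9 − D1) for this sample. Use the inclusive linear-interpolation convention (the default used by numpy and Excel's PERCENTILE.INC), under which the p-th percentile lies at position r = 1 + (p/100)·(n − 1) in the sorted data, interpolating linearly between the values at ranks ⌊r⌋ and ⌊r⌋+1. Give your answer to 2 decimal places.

26.60

Sorted: 3, 5, 11, 12, 14, 15, 26, 30, 36.
n = 9.
P10: r = 1.8; ranks 1–2 are 3, 5; interpolating gives 4.6.
P90: r = 8.2; ranks 8–9 are 30, 36; interpolating gives 31.2.
Difference: 31.2 − 4.6 = 26.6.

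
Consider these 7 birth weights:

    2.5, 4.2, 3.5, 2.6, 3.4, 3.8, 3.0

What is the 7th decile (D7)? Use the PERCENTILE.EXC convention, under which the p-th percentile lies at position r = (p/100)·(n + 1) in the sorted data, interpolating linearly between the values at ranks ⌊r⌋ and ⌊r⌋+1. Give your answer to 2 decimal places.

Sorted: 2.5, 2.6, 3.0, 3.4, 3.5, 3.8, 4.2.
n = 7.
r = (70/100)·(7 + 1) = 5.6.
Rank 5 is 3.5 and rank 6 is 3.8.
Interpolate: 3.5 + 0.6·(3.8 − 3.5) = 3.5 + 0.6·0.3 = 3.68.

3.68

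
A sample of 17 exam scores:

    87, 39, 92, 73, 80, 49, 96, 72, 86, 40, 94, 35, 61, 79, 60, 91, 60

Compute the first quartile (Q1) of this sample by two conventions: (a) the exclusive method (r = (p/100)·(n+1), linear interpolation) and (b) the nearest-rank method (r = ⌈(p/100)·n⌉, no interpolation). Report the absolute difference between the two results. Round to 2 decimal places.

5.50

Sorted: 35, 39, 40, 49, 60, 60, 61, 72, 73, 79, 80, 86, 87, 91, 92, 94, 96.
n = 17.
(a) r = 4.5; between ranks 4 (49) and 5 (60): 54.5.
(b) the nearest-rank method: rank 5 → 60.
|54.5 − 60| = 5.5.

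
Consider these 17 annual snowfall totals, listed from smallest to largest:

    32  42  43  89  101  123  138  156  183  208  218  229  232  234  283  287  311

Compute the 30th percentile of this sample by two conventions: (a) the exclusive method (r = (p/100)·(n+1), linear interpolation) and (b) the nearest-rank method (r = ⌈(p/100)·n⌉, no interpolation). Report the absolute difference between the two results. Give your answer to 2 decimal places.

n = 17.
(a) r = 5.4; between ranks 5 (101) and 6 (123): 109.8.
(b) the nearest-rank method: rank 6 → 123.
|109.8 − 123| = 13.2.

13.20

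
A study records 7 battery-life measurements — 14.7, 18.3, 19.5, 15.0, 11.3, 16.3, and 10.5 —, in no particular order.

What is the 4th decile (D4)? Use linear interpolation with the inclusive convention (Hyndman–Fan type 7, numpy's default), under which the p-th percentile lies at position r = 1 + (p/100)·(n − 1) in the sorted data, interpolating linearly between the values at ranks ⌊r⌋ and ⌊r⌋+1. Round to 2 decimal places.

Sorted: 10.5, 11.3, 14.7, 15.0, 16.3, 18.3, 19.5.
n = 7.
r = 1 + (40/100)·(7 − 1) = 1 + 2.4 = 3.4.
Rank 3 is 14.7 and rank 4 is 15.0.
Interpolate: 14.7 + 0.4·(15.0 − 14.7) = 14.7 + 0.4·0.3 = 14.82.

14.82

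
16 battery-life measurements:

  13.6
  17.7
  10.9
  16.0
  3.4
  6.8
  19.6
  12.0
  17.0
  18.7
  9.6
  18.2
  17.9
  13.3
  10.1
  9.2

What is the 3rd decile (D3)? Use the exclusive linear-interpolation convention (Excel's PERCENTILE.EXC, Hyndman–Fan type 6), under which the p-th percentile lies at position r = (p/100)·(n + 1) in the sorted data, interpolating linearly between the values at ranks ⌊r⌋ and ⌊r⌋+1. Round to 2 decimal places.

10.18

Sorted: 3.4, 6.8, 9.2, 9.6, 10.1, 10.9, 12.0, 13.3, 13.6, 16.0, 17.0, 17.7, 17.9, 18.2, 18.7, 19.6.
n = 16.
r = (30/100)·(16 + 1) = 5.1.
Rank 5 is 10.1 and rank 6 is 10.9.
Interpolate: 10.1 + 0.1·(10.9 − 10.1) = 10.1 + 0.1·0.8 = 10.18.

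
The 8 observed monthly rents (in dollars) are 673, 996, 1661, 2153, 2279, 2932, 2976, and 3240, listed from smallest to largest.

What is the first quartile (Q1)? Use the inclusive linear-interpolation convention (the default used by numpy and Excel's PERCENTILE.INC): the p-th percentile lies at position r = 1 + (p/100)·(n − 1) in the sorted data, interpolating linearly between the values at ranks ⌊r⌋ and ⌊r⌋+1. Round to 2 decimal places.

1494.75

n = 8.
r = 1 + (25/100)·(8 − 1) = 1 + 1.75 = 2.75.
Rank 2 is 996 and rank 3 is 1661.
Interpolate: 996 + 0.75·(1661 − 996) = 996 + 0.75·665 = 1494.75.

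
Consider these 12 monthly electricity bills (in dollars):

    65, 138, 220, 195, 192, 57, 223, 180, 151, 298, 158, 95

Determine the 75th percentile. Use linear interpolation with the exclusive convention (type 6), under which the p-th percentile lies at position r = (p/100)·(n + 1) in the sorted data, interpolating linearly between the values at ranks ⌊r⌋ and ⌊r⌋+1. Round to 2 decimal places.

213.75

Sorted: 57, 65, 95, 138, 151, 158, 180, 192, 195, 220, 223, 298.
n = 12.
r = (75/100)·(12 + 1) = 9.75.
Rank 9 is 195 and rank 10 is 220.
Interpolate: 195 + 0.75·(220 − 195) = 195 + 0.75·25 = 213.75.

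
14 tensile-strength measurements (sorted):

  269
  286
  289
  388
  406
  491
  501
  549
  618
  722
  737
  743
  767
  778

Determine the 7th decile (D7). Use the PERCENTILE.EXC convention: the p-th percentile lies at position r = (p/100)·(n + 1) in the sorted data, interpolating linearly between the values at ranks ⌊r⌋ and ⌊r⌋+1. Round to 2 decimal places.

729.50

n = 14.
r = (70/100)·(14 + 1) = 10.5.
Rank 10 is 722 and rank 11 is 737.
Interpolate: 722 + 0.5·(737 − 722) = 722 + 0.5·15 = 729.5.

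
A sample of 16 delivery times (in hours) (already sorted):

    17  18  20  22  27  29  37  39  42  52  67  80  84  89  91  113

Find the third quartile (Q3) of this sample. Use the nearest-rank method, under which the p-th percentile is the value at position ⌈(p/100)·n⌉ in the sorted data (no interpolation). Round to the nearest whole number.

80

n = 16.
Position = ⌈75/100 · 16⌉ = ⌈12⌉ = 12.
The value at rank 12 is 80.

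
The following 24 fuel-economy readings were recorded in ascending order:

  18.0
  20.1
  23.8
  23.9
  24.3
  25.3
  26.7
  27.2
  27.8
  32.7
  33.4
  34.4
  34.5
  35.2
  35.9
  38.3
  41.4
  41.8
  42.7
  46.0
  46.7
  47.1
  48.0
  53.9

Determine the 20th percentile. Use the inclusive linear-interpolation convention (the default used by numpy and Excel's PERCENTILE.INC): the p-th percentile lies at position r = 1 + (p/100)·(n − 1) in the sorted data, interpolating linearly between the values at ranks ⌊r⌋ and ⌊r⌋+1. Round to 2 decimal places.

n = 24.
r = 1 + (20/100)·(24 − 1) = 1 + 4.6 = 5.6.
Rank 5 is 24.3 and rank 6 is 25.3.
Interpolate: 24.3 + 0.6·(25.3 − 24.3) = 24.3 + 0.6·1 = 24.9.

24.90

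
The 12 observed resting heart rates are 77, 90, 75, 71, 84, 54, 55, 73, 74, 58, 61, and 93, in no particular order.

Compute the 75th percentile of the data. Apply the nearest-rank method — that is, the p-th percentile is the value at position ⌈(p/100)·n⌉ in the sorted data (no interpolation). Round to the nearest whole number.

77

Sorted: 54, 55, 58, 61, 71, 73, 74, 75, 77, 84, 90, 93.
n = 12.
Position = ⌈75/100 · 12⌉ = ⌈9⌉ = 9.
The value at rank 9 is 77.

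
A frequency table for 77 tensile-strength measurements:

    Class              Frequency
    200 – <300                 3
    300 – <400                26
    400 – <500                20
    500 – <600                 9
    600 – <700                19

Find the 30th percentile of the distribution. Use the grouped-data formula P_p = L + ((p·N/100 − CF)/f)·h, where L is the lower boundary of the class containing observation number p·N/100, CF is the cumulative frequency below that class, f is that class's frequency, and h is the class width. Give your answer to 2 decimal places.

377.31

N = 77; target position k = 30/100 · 77 = 23.1.
Cumulative frequencies: 3, 29, 49, 58, 77.
Observation 23.1 falls in the class 300 – <400.
L = 300, CF = 3, f = 26, h = 100.
P30 = 300 + ((23.1 − 3)/26)·100 = 300 + 77.3077 = 377.308.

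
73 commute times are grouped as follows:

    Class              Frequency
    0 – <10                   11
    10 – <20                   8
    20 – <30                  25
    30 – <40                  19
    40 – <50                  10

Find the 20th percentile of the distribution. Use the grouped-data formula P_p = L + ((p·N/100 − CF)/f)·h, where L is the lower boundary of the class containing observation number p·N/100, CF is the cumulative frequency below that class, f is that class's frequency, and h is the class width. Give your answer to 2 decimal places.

N = 73; target position k = 20/100 · 73 = 14.6.
Cumulative frequencies: 11, 19, 44, 63, 73.
Observation 14.6 falls in the class 10 – <20.
L = 10, CF = 11, f = 8, h = 10.
P20 = 10 + ((14.6 − 11)/8)·10 = 10 + 4.5 = 14.5.

14.50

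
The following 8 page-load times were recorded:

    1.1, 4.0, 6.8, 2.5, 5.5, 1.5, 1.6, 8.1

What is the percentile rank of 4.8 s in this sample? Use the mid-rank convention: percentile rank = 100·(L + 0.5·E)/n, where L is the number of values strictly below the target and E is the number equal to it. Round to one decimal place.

Sorted: 1.1, 1.5, 1.6, 2.5, 4.0, 5.5, 6.8, 8.1.
Count below 4.8: L = 5; count equal: E = 0; n = 8.
Percentile rank = 100·(5 + 0.5·0)/8 = 100·5/8 = 62.5.

62.5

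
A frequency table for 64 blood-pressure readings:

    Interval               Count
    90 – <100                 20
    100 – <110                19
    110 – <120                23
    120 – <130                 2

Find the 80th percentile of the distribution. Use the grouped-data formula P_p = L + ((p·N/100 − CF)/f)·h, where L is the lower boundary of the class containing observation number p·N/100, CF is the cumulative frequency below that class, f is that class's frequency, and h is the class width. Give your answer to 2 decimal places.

N = 64; target position k = 80/100 · 64 = 51.2.
Cumulative frequencies: 20, 39, 62, 64.
Observation 51.2 falls in the class 110 – <120.
L = 110, CF = 39, f = 23, h = 10.
P80 = 110 + ((51.2 − 39)/23)·10 = 110 + 5.30435 = 115.304.

115.30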